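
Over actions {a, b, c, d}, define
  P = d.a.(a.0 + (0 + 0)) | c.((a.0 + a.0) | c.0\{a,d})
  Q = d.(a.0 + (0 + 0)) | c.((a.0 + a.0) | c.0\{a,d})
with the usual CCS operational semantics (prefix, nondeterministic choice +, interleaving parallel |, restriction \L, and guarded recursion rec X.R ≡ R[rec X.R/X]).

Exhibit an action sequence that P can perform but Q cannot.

LTS(P): 20 reachable states
  u0 = d.a.(a.0 + (0 + 0)) | c.((a.0 + a.0) | c.0\{a,d}) has moves —c→ u1, —d→ u2
  u1 = d.a.(a.0 + (0 + 0)) | ((a.0 + a.0) | c.0\{a,d}) has moves —a→ u3, —c→ u4, —d→ u5
  u2 = a.(a.0 + (0 + 0)) | c.((a.0 + a.0) | c.0\{a,d}) has moves —a→ u6, —c→ u5
  u3 = d.a.(a.0 + (0 + 0)) | (0 | c.0\{a,d}) has moves —c→ u7, —d→ u8
  u4 = d.a.(a.0 + (0 + 0)) | ((a.0 + a.0) | 0\{a,d}) has moves —a→ u7, —d→ u9
  u5 = a.(a.0 + (0 + 0)) | ((a.0 + a.0) | c.0\{a,d}) has moves —a→ u10, —a→ u8, —c→ u9
  u6 = (a.0 + (0 + 0)) | c.((a.0 + a.0) | c.0\{a,d}) has moves —a→ u11, —c→ u10
  u7 = d.a.(a.0 + (0 + 0)) | (0 | 0\{a,d}) has moves —d→ u12
  u8 = a.(a.0 + (0 + 0)) | (0 | c.0\{a,d}) has moves —a→ u13, —c→ u12
  u9 = a.(a.0 + (0 + 0)) | ((a.0 + a.0) | 0\{a,d}) has moves —a→ u12, —a→ u14
  u10 = (a.0 + (0 + 0)) | ((a.0 + a.0) | c.0\{a,d}) has moves —a→ u13, —a→ u15, —c→ u14
  u11 = 0 | c.((a.0 + a.0) | c.0\{a,d}) has moves —c→ u15
  u12 = a.(a.0 + (0 + 0)) | (0 | 0\{a,d}) has moves —a→ u16
  u13 = (a.0 + (0 + 0)) | (0 | c.0\{a,d}) has moves —a→ u17, —c→ u16
  u14 = (a.0 + (0 + 0)) | ((a.0 + a.0) | 0\{a,d}) has moves —a→ u16, —a→ u18
  u15 = 0 | ((a.0 + a.0) | c.0\{a,d}) has moves —a→ u17, —c→ u18
  u16 = (a.0 + (0 + 0)) | (0 | 0\{a,d}) has moves —a→ u19
  u17 = 0 | (0 | c.0\{a,d}) has moves —c→ u19
  u18 = 0 | ((a.0 + a.0) | 0\{a,d}) has moves —a→ u19
  u19 = 0 | (0 | 0\{a,d}) has moves ∅
LTS(Q): 15 reachable states
  v0 = d.(a.0 + (0 + 0)) | c.((a.0 + a.0) | c.0\{a,d}) has moves —c→ v1, —d→ v2
  v1 = d.(a.0 + (0 + 0)) | ((a.0 + a.0) | c.0\{a,d}) has moves —a→ v3, —c→ v4, —d→ v5
  v2 = (a.0 + (0 + 0)) | c.((a.0 + a.0) | c.0\{a,d}) has moves —a→ v6, —c→ v5
  v3 = d.(a.0 + (0 + 0)) | (0 | c.0\{a,d}) has moves —c→ v7, —d→ v8
  v4 = d.(a.0 + (0 + 0)) | ((a.0 + a.0) | 0\{a,d}) has moves —a→ v7, —d→ v9
  v5 = (a.0 + (0 + 0)) | ((a.0 + a.0) | c.0\{a,d}) has moves —a→ v10, —a→ v8, —c→ v9
  v6 = 0 | c.((a.0 + a.0) | c.0\{a,d}) has moves —c→ v10
  v7 = d.(a.0 + (0 + 0)) | (0 | 0\{a,d}) has moves —d→ v11
  v8 = (a.0 + (0 + 0)) | (0 | c.0\{a,d}) has moves —a→ v12, —c→ v11
  v9 = (a.0 + (0 + 0)) | ((a.0 + a.0) | 0\{a,d}) has moves —a→ v11, —a→ v13
  v10 = 0 | ((a.0 + a.0) | c.0\{a,d}) has moves —a→ v12, —c→ v13
  v11 = (a.0 + (0 + 0)) | (0 | 0\{a,d}) has moves —a→ v14
  v12 = 0 | (0 | c.0\{a,d}) has moves —c→ v14
  v13 = 0 | ((a.0 + a.0) | 0\{a,d}) has moves —a→ v14
  v14 = 0 | (0 | 0\{a,d}) has moves ∅
Run σ = ⟨daa⟩ on P: start {u0}
  [1] d ⇒ {u2}
  [2] a ⇒ {u6}
  [3] a ⇒ {u11}
  ✓ P
Run σ = ⟨daa⟩ on Q: start {v0}
  [1] d ⇒ {v2}
  [2] a ⇒ {v6}
  [3] a ⇒ ∅ (Q stuck)

daa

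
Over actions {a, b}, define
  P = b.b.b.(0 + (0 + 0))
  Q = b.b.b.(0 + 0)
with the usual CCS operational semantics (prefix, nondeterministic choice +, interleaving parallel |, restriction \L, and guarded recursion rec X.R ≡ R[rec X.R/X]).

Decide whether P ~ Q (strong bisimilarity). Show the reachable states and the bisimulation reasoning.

P's transition system — 4 states:
  m0 = b.b.b.(0 + (0 + 0)) has moves —b→ m1
  m1 = b.b.(0 + (0 + 0)) has moves —b→ m2
  m2 = b.(0 + (0 + 0)) has moves —b→ m3
  m3 = 0 + (0 + 0) has moves (no moves)
Q's transition system — 4 states:
  n0 = b.b.b.(0 + 0) has moves —b→ n1
  n1 = b.b.(0 + 0) has moves —b→ n2
  n2 = b.(0 + 0) has moves —b→ n3
  n3 = 0 + 0 has moves (no moves)
Bisimilarity quotient blocks:
  B0 = {m0, n0}
  B1 = {m1, n1}
  B2 = {m2, n2}
  B3 = {m3, n3}
m0 ∈ B0, n0 ∈ B0 → same block

P ~ Q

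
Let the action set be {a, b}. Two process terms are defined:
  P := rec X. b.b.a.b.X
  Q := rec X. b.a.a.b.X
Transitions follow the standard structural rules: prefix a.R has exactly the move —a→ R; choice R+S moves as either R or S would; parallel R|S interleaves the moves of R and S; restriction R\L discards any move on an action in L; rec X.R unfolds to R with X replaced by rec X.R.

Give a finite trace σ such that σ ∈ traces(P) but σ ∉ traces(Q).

LTS(P): 4 reachable states
  m0 = rec X. b.b.a.b.X | —b→ m1
  m1 = b.a.b.(rec X. b.b.a.b.X) | —b→ m2
  m2 = a.b.(rec X. b.b.a.b.X) | —a→ m3
  m3 = b.(rec X. b.b.a.b.X) | —b→ m0
LTS(Q): 4 reachable states
  n0 = rec X. b.a.a.b.X | —b→ n1
  n1 = a.a.b.(rec X. b.a.a.b.X) | —a→ n2
  n2 = a.b.(rec X. b.a.a.b.X) | —a→ n3
  n3 = b.(rec X. b.a.a.b.X) | —b→ n0
Trace ⟨bb⟩ through P, begin at {m0}:
  after b @ step 1: {m1}
  after b @ step 2: {m2}
  P completes σ.
Trace ⟨bb⟩ through Q, begin at {n0}:
  after b @ step 1: {n1}
  after b @ step 2: ∅  — Q cannot continue

bb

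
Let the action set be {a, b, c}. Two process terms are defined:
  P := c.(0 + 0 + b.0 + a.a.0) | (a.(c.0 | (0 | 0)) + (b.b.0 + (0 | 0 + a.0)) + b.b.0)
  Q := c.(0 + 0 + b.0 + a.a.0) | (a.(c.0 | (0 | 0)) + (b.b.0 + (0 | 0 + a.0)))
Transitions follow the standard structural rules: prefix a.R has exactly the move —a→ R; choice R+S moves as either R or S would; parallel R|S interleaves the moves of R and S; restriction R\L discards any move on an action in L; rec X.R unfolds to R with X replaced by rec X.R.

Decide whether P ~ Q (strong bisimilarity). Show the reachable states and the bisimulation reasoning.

LTS(P): 20 reachable states
  m0 = c.(0 + 0 + b.0 + a.a.0) | (a.(c.0 | (0 | 0)) + (b.b.0 + (0 | 0 + a.0)) + b.b.0) → --a--▸ m1, --a--▸ m2, --b--▸ m3, --c--▸ m4
  m1 = c.(0 + 0 + b.0 + a.a.0) | (c.0 | (0 | 0)) → --c--▸ m5, --c--▸ m6
  m2 = c.(0 + 0 + b.0 + a.a.0) | 0 → --c--▸ m7
  m3 = c.(0 + 0 + b.0 + a.a.0) | b.0 → --b--▸ m2, --c--▸ m8
  m4 = (0 + 0 + b.0 + a.a.0) | (a.(c.0 | (0 | 0)) + (b.b.0 + (0 | 0 + a.0)) + b.b.0) → --a--▸ m5, --a--▸ m7, --a--▸ m9, --b--▸ m10, --b--▸ m8
  m5 = (0 + 0 + b.0 + a.a.0) | (c.0 | (0 | 0)) → --a--▸ m11, --b--▸ m12, --c--▸ m13
  m6 = c.(0 + 0 + b.0 + a.a.0) | (0 | (0 | 0)) → --c--▸ m13
  m7 = (0 + 0 + b.0 + a.a.0) | 0 → --a--▸ m14, --b--▸ m15
  m8 = (0 + 0 + b.0 + a.a.0) | b.0 → --a--▸ m16, --b--▸ m17, --b--▸ m7
  m9 = a.0 | (a.(c.0 | (0 | 0)) + (b.b.0 + (0 | 0 + a.0)) + b.b.0) → --a--▸ m10, --a--▸ m11, --a--▸ m14, --b--▸ m16
  m10 = 0 | (a.(c.0 | (0 | 0)) + (b.b.0 + (0 | 0 + a.0)) + b.b.0) → --a--▸ m12, --a--▸ m15, --b--▸ m17
  m11 = a.0 | (c.0 | (0 | 0)) → --a--▸ m12, --c--▸ m18
  m12 = 0 | (c.0 | (0 | 0)) → --c--▸ m19
  m13 = (0 + 0 + b.0 + a.a.0) | (0 | (0 | 0)) → --a--▸ m18, --b--▸ m19
  m14 = a.0 | 0 → --a--▸ m15
  m15 = 0 | 0 → stopped
  m16 = a.0 | b.0 → --a--▸ m17, --b--▸ m14
  m17 = 0 | b.0 → --b--▸ m15
  m18 = a.0 | (0 | (0 | 0)) → --a--▸ m19
  m19 = 0 | (0 | (0 | 0)) → stopped
LTS(Q): 20 reachable states
  n0 = c.(0 + 0 + b.0 + a.a.0) | (a.(c.0 | (0 | 0)) + (b.b.0 + (0 | 0 + a.0))) → --a--▸ n1, --a--▸ n2, --b--▸ n3, --c--▸ n4
  n1 = c.(0 + 0 + b.0 + a.a.0) | (c.0 | (0 | 0)) → --c--▸ n5, --c--▸ n6
  n2 = c.(0 + 0 + b.0 + a.a.0) | 0 → --c--▸ n7
  n3 = c.(0 + 0 + b.0 + a.a.0) | b.0 → --b--▸ n2, --c--▸ n8
  n4 = (0 + 0 + b.0 + a.a.0) | (a.(c.0 | (0 | 0)) + (b.b.0 + (0 | 0 + a.0))) → --a--▸ n5, --a--▸ n7, --a--▸ n9, --b--▸ n10, --b--▸ n8
  n5 = (0 + 0 + b.0 + a.a.0) | (c.0 | (0 | 0)) → --a--▸ n11, --b--▸ n12, --c--▸ n13
  n6 = c.(0 + 0 + b.0 + a.a.0) | (0 | (0 | 0)) → --c--▸ n13
  n7 = (0 + 0 + b.0 + a.a.0) | 0 → --a--▸ n14, --b--▸ n15
  n8 = (0 + 0 + b.0 + a.a.0) | b.0 → --a--▸ n16, --b--▸ n17, --b--▸ n7
  n9 = a.0 | (a.(c.0 | (0 | 0)) + (b.b.0 + (0 | 0 + a.0))) → --a--▸ n10, --a--▸ n11, --a--▸ n14, --b--▸ n16
  n10 = 0 | (a.(c.0 | (0 | 0)) + (b.b.0 + (0 | 0 + a.0))) → --a--▸ n12, --a--▸ n15, --b--▸ n17
  n11 = a.0 | (c.0 | (0 | 0)) → --a--▸ n12, --c--▸ n18
  n12 = 0 | (c.0 | (0 | 0)) → --c--▸ n19
  n13 = (0 + 0 + b.0 + a.a.0) | (0 | (0 | 0)) → --a--▸ n18, --b--▸ n19
  n14 = a.0 | 0 → --a--▸ n15
  n15 = 0 | 0 → stopped
  n16 = a.0 | b.0 → --a--▸ n17, --b--▸ n14
  n17 = 0 | b.0 → --b--▸ n15
  n18 = a.0 | (0 | (0 | 0)) → --a--▸ n19
  n19 = 0 | (0 | (0 | 0)) → stopped
Bisimilarity quotient blocks:
  B0 = {m0, n0}
  B1 = {m2, m6, n2, n6}
  B2 = {m13, m7, n13, n7}
  B3 = {m15, m19, n15, n19}
  B4 = {m14, m18, n14, n18}
  B5 = {m1, n1}
  B6 = {m5, n5}
  B7 = {m12, n12}
  B8 = {m11, n11}
  B9 = {m3, n3}
  B10 = {m8, n8}
  B11 = {m17, n17}
  B12 = {m16, n16}
  B13 = {m4, n4}
  B14 = {m10, n10}
  B15 = {m9, n9}
m0 ∈ B0, n0 ∈ B0 → same block

P ~ Q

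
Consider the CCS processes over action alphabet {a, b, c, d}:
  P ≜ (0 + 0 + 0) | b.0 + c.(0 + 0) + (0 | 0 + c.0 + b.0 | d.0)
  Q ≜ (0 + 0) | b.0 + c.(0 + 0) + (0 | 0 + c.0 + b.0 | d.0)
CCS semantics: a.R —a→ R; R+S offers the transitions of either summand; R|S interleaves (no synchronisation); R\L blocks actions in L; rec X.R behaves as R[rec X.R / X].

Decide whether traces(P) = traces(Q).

Reachable graph of P (7 states):
  m0 = (0 + 0 + 0) | b.0 + c.(0 + 0) + (0 | 0 + c.0 + b.0 | d.0) → ··b··> m1, ··b··> m2, ··c··> m3, ··c··> m4, ··d··> m5
  m1 = (0 + 0 + 0) | 0 → ∅
  m2 = 0 | d.0 → ··d··> m6
  m3 = 0 → ∅
  m4 = 0 + 0 → ∅
  m5 = b.0 | 0 → ··b··> m6
  m6 = 0 | 0 → ∅
Reachable graph of Q (7 states):
  n0 = (0 + 0) | b.0 + c.(0 + 0) + (0 | 0 + c.0 + b.0 | d.0) → ··b··> n1, ··b··> n2, ··c··> n3, ··c··> n4, ··d··> n5
  n1 = (0 + 0) | 0 → ∅
  n2 = 0 | d.0 → ··d··> n6
  n3 = 0 → ∅
  n4 = 0 + 0 → ∅
  n5 = b.0 | 0 → ··b··> n6
  n6 = 0 | 0 → ∅
Partition-refinement fixed point:
  B0 = {m0, n0}
  B1 = {m5, n5}
  B2 = {m1, m3, m4, m6, n1, n3, n4, n6}
  B3 = {m2, n2}
m0 ∈ B0, n0 ∈ B0 → same block
Bisimilar ⇒ trace-equivalent.

YES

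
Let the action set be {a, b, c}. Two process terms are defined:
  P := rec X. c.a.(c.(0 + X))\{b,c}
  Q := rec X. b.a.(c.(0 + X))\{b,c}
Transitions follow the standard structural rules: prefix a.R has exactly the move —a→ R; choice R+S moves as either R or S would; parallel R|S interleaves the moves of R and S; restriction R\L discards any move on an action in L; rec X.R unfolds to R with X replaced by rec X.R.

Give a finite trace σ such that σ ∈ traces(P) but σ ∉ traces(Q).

c

Reachable graph of P (3 states):
  u0 = rec X. c.a.(c.(0 + X))\{b,c} :: —c→ u1
  u1 = a.(c.(0 + (rec X. c.a.(c.(0 + X))\{b,c})))\{b,c} :: —a→ u2
  u2 = (c.(0 + (rec X. c.a.(c.(0 + X))\{b,c})))\{b,c} :: ·
Reachable graph of Q (3 states):
  v0 = rec X. b.a.(c.(0 + X))\{b,c} :: —b→ v1
  v1 = a.(c.(0 + (rec X. b.a.(c.(0 + X))\{b,c})))\{b,c} :: —a→ v2
  v2 = (c.(0 + (rec X. b.a.(c.(0 + X))\{b,c})))\{b,c} :: ·
Run σ = ⟨c⟩ on P: start {u0}
  [1] c ⇒ {u1}
  — P admits the full trace.
Run σ = ⟨c⟩ on Q: start {v0}
  [1] c ⇒ ∅  — Q cannot continue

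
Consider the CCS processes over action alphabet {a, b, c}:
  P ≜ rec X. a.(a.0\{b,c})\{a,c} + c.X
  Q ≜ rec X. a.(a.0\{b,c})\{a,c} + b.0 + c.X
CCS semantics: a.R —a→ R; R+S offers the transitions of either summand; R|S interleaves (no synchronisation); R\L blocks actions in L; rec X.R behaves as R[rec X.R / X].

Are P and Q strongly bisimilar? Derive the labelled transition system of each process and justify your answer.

P ≁ Q

LTS(P): 2 reachable states
  m0 = rec X. a.(a.0\{b,c})\{a,c} + c.X :: --a--▸ m1, --c--▸ m0
  m1 = (a.0\{b,c})\{a,c} :: stopped
LTS(Q): 3 reachable states
  n0 = rec X. a.(a.0\{b,c})\{a,c} + b.0 + c.X :: --a--▸ n1, --b--▸ n2, --c--▸ n0
  n1 = (a.0\{b,c})\{a,c} :: stopped
  n2 = 0 :: stopped
Coarsest stable partition (strong bisimilarity classes):
  B0 = {m0}
  B1 = {m1, n1, n2}
  B2 = {n0}
m0 ∈ B0, n0 ∈ B2 → different blocks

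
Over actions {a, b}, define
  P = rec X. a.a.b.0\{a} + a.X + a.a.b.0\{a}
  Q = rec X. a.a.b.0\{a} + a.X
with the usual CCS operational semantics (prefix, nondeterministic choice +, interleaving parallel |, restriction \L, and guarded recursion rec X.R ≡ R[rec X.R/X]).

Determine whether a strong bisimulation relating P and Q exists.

P ~ Q

LTS(P): 4 reachable states
  p0 = rec X. a.a.b.0\{a} + a.X + a.a.b.0\{a} has moves --a--▸ p0, --a--▸ p1
  p1 = a.b.0\{a} has moves --a--▸ p2
  p2 = b.0\{a} has moves --b--▸ p3
  p3 = 0\{a} has moves ∅
LTS(Q): 4 reachable states
  q0 = rec X. a.a.b.0\{a} + a.X has moves --a--▸ q0, --a--▸ q1
  q1 = a.b.0\{a} has moves --a--▸ q2
  q2 = b.0\{a} has moves --b--▸ q3
  q3 = 0\{a} has moves ∅
Partition-refinement fixed point:
  B0 = {p0, q0}
  B1 = {p1, q1}
  B2 = {p2, q2}
  B3 = {p3, q3}
p0 ∈ B0, q0 ∈ B0 → same block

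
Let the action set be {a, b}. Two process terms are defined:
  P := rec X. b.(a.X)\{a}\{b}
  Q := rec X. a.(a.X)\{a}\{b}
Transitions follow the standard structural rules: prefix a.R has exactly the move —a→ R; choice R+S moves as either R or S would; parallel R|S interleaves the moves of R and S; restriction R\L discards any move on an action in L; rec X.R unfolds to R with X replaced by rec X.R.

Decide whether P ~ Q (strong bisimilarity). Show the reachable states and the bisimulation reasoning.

LTS(P): 2 reachable states
  s0 = rec X. b.(a.X)\{a}\{b} :: ··b··> s1
  s1 = (a.(rec X. b.(a.X)\{a}\{b}))\{a}\{b} :: ∅
LTS(Q): 2 reachable states
  t0 = rec X. a.(a.X)\{a}\{b} :: ··a··> t1
  t1 = (a.(rec X. a.(a.X)\{a}\{b}))\{a}\{b} :: ∅
Partition-refinement fixed point:
  B0 = {s0}
  B1 = {s1, t1}
  B2 = {t0}
s0 ∈ B0, t0 ∈ B2 → different blocks

not bisimilar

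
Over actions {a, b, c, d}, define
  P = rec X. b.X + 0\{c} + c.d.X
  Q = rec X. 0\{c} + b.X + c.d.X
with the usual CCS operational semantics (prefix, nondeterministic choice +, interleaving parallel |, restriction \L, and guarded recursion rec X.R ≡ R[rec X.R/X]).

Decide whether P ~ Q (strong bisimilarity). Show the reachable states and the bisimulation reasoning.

LTS(P): 2 reachable states
  u0 = rec X. b.X + 0\{c} + c.d.X has moves =b=> u0, =c=> u1
  u1 = d.(rec X. b.X + 0\{c} + c.d.X) has moves =d=> u0
LTS(Q): 2 reachable states
  v0 = rec X. 0\{c} + b.X + c.d.X has moves =b=> v0, =c=> v1
  v1 = d.(rec X. 0\{c} + b.X + c.d.X) has moves =d=> v0
Partition-refinement fixed point:
  B0 = {u0, v0}
  B1 = {u1, v1}
u0 ∈ B0, v0 ∈ B0 → same block

P ~ Q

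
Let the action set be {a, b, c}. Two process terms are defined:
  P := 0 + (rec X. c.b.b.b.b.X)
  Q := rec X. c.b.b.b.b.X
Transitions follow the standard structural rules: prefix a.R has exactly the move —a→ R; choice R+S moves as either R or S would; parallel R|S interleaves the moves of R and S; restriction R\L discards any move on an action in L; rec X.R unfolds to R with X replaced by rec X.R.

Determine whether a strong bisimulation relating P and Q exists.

P's transition system — 6 states:
  s0 = 0 + (rec X. c.b.b.b.b.X) :: =c=> s1
  s1 = b.b.b.b.(rec X. c.b.b.b.b.X) :: =b=> s2
  s2 = b.b.b.(rec X. c.b.b.b.b.X) :: =b=> s3
  s3 = b.b.(rec X. c.b.b.b.b.X) :: =b=> s4
  s4 = b.(rec X. c.b.b.b.b.X) :: =b=> s5
  s5 = rec X. c.b.b.b.b.X :: =c=> s1
Q's transition system — 5 states:
  t0 = rec X. c.b.b.b.b.X :: =c=> t1
  t1 = b.b.b.b.(rec X. c.b.b.b.b.X) :: =b=> t2
  t2 = b.b.b.(rec X. c.b.b.b.b.X) :: =b=> t3
  t3 = b.b.(rec X. c.b.b.b.b.X) :: =b=> t4
  t4 = b.(rec X. c.b.b.b.b.X) :: =b=> t0
Coarsest stable partition (strong bisimilarity classes):
  B0 = {s0, s5, t0}
  B1 = {s1, t1}
  B2 = {s2, t2}
  B3 = {s3, t3}
  B4 = {s4, t4}
s0 ∈ B0, t0 ∈ B0 → same block

P ~ Q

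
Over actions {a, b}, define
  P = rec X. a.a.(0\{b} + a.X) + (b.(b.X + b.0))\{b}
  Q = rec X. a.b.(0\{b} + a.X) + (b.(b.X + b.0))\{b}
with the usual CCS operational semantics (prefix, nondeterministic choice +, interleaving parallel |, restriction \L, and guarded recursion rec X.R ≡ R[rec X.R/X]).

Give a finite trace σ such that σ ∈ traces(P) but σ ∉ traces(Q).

LTS(P): 3 reachable states
  s0 = rec X. a.a.(0\{b} + a.X) + (b.(b.X + b.0))\{b} ⊢ —a→ s1
  s1 = a.(0\{b} + a.(rec X. a.a.(0\{b} + a.X) + (b.(b.X + b.0))\{b})) ⊢ —a→ s2
  s2 = 0\{b} + a.(rec X. a.a.(0\{b} + a.X) + (b.(b.X + b.0))\{b}) ⊢ —a→ s0
LTS(Q): 3 reachable states
  t0 = rec X. a.b.(0\{b} + a.X) + (b.(b.X + b.0))\{b} ⊢ —a→ t1
  t1 = b.(0\{b} + a.(rec X. a.b.(0\{b} + a.X) + (b.(b.X + b.0))\{b})) ⊢ —b→ t2
  t2 = 0\{b} + a.(rec X. a.b.(0\{b} + a.X) + (b.(b.X + b.0))\{b}) ⊢ —a→ t0
Trace ⟨aa⟩ through P, begin at {s0}:
  [1] a ⇒ {s1}
  [2] a ⇒ {s2}
  — P admits the full trace.
Trace ⟨aa⟩ through Q, begin at {t0}:
  [1] a ⇒ {t1}
  [2] a ⇒ ∅  — Q cannot continue

aa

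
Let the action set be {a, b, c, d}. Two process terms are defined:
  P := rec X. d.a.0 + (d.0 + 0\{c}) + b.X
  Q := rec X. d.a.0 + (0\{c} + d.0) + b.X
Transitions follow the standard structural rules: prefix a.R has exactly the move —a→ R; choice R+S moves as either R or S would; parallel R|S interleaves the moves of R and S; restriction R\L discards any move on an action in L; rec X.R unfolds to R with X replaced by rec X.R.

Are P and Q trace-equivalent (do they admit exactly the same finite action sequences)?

trace-equivalent

LTS(P): 3 reachable states
  p0 = rec X. d.a.0 + (d.0 + 0\{c}) + b.X has moves ··b··> p0, ··d··> p1, ··d··> p2
  p1 = 0 has moves deadlocked
  p2 = a.0 has moves ··a··> p1
LTS(Q): 3 reachable states
  q0 = rec X. d.a.0 + (0\{c} + d.0) + b.X has moves ··b··> q0, ··d··> q1, ··d··> q2
  q1 = 0 has moves deadlocked
  q2 = a.0 has moves ··a··> q1
Bisimilarity quotient blocks:
  B0 = {p0, q0}
  B1 = {p2, q2}
  B2 = {p1, q1}
p0 ∈ B0, q0 ∈ B0 → same block
Bisimilar ⇒ trace-equivalent.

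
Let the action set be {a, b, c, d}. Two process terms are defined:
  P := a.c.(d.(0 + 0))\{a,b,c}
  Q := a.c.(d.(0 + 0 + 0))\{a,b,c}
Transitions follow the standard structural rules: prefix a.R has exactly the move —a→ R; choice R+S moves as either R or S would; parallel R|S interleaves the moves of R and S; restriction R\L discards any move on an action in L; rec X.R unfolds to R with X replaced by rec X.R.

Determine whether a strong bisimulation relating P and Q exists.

Reachable graph of P (4 states):
  s0 = a.c.(d.(0 + 0))\{a,b,c} :: =a=> s1
  s1 = c.(d.(0 + 0))\{a,b,c} :: =c=> s2
  s2 = (d.(0 + 0))\{a,b,c} :: =d=> s3
  s3 = (0 + 0)\{a,b,c} :: (no moves)
Reachable graph of Q (4 states):
  t0 = a.c.(d.(0 + 0 + 0))\{a,b,c} :: =a=> t1
  t1 = c.(d.(0 + 0 + 0))\{a,b,c} :: =c=> t2
  t2 = (d.(0 + 0 + 0))\{a,b,c} :: =d=> t3
  t3 = (0 + 0 + 0)\{a,b,c} :: (no moves)
Bisimilarity quotient blocks:
  B0 = {s0, t0}
  B1 = {s1, t1}
  B2 = {s2, t2}
  B3 = {s3, t3}
s0 ∈ B0, t0 ∈ B0 → same block

bisimilar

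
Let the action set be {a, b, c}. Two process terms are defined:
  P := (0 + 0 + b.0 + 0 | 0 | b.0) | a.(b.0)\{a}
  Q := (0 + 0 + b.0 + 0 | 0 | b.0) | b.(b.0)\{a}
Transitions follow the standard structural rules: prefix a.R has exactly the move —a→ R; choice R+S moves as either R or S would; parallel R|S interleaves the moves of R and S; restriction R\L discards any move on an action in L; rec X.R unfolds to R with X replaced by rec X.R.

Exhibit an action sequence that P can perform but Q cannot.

LTS(P): 9 reachable states
  u0 = (0 + 0 + b.0 + 0 | 0 | b.0) | a.(b.0)\{a} :: =a=> u1, =b=> u2, =b=> u3
  u1 = (0 + 0 + b.0 + 0 | 0 | b.0) | (b.0)\{a} :: =b=> u4, =b=> u5, =b=> u6
  u2 = 0 | 0 | 0 | a.(b.0)\{a} :: =a=> u6
  u3 = 0 | a.(b.0)\{a} :: =a=> u5
  u4 = (0 + 0 + b.0 + 0 | 0 | b.0) | 0\{a} :: =b=> u7, =b=> u8
  u5 = 0 | (b.0)\{a} :: =b=> u8
  u6 = 0 | 0 | 0 | (b.0)\{a} :: =b=> u7
  u7 = 0 | 0 | 0 | 0\{a} :: ∅
  u8 = 0 | 0\{a} :: ∅
LTS(Q): 9 reachable states
  v0 = (0 + 0 + b.0 + 0 | 0 | b.0) | b.(b.0)\{a} :: =b=> v1, =b=> v2, =b=> v3
  v1 = (0 + 0 + b.0 + 0 | 0 | b.0) | (b.0)\{a} :: =b=> v4, =b=> v5, =b=> v6
  v2 = 0 | 0 | 0 | b.(b.0)\{a} :: =b=> v6
  v3 = 0 | b.(b.0)\{a} :: =b=> v5
  v4 = (0 + 0 + b.0 + 0 | 0 | b.0) | 0\{a} :: =b=> v7, =b=> v8
  v5 = 0 | (b.0)\{a} :: =b=> v8
  v6 = 0 | 0 | 0 | (b.0)\{a} :: =b=> v7
  v7 = 0 | 0 | 0 | 0\{a} :: ∅
  v8 = 0 | 0\{a} :: ∅
Run σ = ⟨a⟩ on P: start {u0}
  after a @ step 1: {u1}
  P completes σ.
Run σ = ⟨a⟩ on Q: start {v0}
  after a @ step 1: no successor for Q

a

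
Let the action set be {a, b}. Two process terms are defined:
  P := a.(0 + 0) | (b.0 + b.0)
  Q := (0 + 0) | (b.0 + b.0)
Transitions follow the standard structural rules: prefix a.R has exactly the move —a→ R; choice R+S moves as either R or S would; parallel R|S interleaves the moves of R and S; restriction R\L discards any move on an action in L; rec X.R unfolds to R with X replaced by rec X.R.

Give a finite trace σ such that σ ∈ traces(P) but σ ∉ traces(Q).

a

P's transition system — 4 states:
  s0 = a.(0 + 0) | (b.0 + b.0) has moves ··a··> s1, ··b··> s2
  s1 = (0 + 0) | (b.0 + b.0) has moves ··b··> s3
  s2 = a.(0 + 0) | 0 has moves ··a··> s3
  s3 = (0 + 0) | 0 has moves (no moves)
Q's transition system — 2 states:
  t0 = (0 + 0) | (b.0 + b.0) has moves ··b··> t1
  t1 = (0 + 0) | 0 has moves (no moves)
Trace ⟨a⟩ through P, begin at {s0}:
  after a @ step 1: {s1}
  P completes σ.
Trace ⟨a⟩ through Q, begin at {t0}:
  after a @ step 1: ∅ (Q stuck)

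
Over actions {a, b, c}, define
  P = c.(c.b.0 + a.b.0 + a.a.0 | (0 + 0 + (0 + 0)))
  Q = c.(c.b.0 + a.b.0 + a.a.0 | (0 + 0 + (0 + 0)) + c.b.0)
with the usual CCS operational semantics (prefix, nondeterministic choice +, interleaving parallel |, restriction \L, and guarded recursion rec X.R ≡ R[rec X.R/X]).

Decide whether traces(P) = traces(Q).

LTS(P): 6 reachable states
  m0 = c.(c.b.0 + a.b.0 + a.a.0 | (0 + 0 + (0 + 0))) :: --c--▸ m1
  m1 = c.b.0 + a.b.0 + a.a.0 | (0 + 0 + (0 + 0)) :: --a--▸ m2, --a--▸ m3, --c--▸ m3
  m2 = a.0 | (0 + 0 + (0 + 0)) :: --a--▸ m4
  m3 = b.0 :: --b--▸ m5
  m4 = 0 | (0 + 0 + (0 + 0)) :: ∅
  m5 = 0 :: ∅
LTS(Q): 6 reachable states
  n0 = c.(c.b.0 + a.b.0 + a.a.0 | (0 + 0 + (0 + 0)) + c.b.0) :: --c--▸ n1
  n1 = c.b.0 + a.b.0 + a.a.0 | (0 + 0 + (0 + 0)) + c.b.0 :: --a--▸ n2, --a--▸ n3, --c--▸ n3
  n2 = a.0 | (0 + 0 + (0 + 0)) :: --a--▸ n4
  n3 = b.0 :: --b--▸ n5
  n4 = 0 | (0 + 0 + (0 + 0)) :: ∅
  n5 = 0 :: ∅
Partition-refinement fixed point:
  B0 = {m0, n0}
  B1 = {m1, n1}
  B2 = {m3, n3}
  B3 = {m4, m5, n4, n5}
  B4 = {m2, n2}
m0 ∈ B0, n0 ∈ B0 → same block
Bisimilar ⇒ trace-equivalent.

trace-equivalent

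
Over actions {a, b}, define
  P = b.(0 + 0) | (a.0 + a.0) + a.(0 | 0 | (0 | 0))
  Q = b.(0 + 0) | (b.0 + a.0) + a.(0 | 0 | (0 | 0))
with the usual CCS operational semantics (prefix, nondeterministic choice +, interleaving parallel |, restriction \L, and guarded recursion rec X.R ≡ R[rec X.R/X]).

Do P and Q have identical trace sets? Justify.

LTS(P): 5 reachable states
  s0 = b.(0 + 0) | (a.0 + a.0) + a.(0 | 0 | (0 | 0)) has moves ··a··> s1, ··a··> s2, ··b··> s3
  s1 = 0 | 0 | (0 | 0) has moves deadlocked
  s2 = b.(0 + 0) | 0 has moves ··b··> s4
  s3 = (0 + 0) | (a.0 + a.0) has moves ··a··> s4
  s4 = (0 + 0) | 0 has moves deadlocked
LTS(Q): 5 reachable states
  t0 = b.(0 + 0) | (b.0 + a.0) + a.(0 | 0 | (0 | 0)) has moves ··a··> t1, ··a··> t2, ··b··> t2, ··b··> t3
  t1 = 0 | 0 | (0 | 0) has moves deadlocked
  t2 = b.(0 + 0) | 0 has moves ··b··> t4
  t3 = (0 + 0) | (b.0 + a.0) has moves ··a··> t4, ··b··> t4
  t4 = (0 + 0) | 0 has moves deadlocked
Executing bb from Q (initial set {t0}):
  after b @ step 1: {t2, t3}
  after b @ step 2: {t4}
  — Q admits the full trace.
Executing bb from P (initial set {s0}):
  after b @ step 1: {s3}
  after b @ step 2: ∅  — P cannot continue

trace-distinct — witness ⟨bb⟩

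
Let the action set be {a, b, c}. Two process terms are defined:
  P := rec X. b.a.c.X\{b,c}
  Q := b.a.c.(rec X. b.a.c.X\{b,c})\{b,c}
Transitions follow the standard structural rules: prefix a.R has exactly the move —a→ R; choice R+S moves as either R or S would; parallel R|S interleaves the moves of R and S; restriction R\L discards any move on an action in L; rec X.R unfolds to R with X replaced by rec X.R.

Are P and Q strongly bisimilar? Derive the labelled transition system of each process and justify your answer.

Reachable graph of P (4 states):
  u0 = rec X. b.a.c.X\{b,c} ⊢ ··b··> u1
  u1 = a.c.(rec X. b.a.c.X\{b,c})\{b,c} ⊢ ··a··> u2
  u2 = c.(rec X. b.a.c.X\{b,c})\{b,c} ⊢ ··c··> u3
  u3 = (rec X. b.a.c.X\{b,c})\{b,c} ⊢ stopped
Reachable graph of Q (4 states):
  v0 = b.a.c.(rec X. b.a.c.X\{b,c})\{b,c} ⊢ ··b··> v1
  v1 = a.c.(rec X. b.a.c.X\{b,c})\{b,c} ⊢ ··a··> v2
  v2 = c.(rec X. b.a.c.X\{b,c})\{b,c} ⊢ ··c··> v3
  v3 = (rec X. b.a.c.X\{b,c})\{b,c} ⊢ stopped
Coarsest stable partition (strong bisimilarity classes):
  B0 = {u0, v0}
  B1 = {u1, v1}
  B2 = {u2, v2}
  B3 = {u3, v3}
u0 ∈ B0, v0 ∈ B0 → same block

YES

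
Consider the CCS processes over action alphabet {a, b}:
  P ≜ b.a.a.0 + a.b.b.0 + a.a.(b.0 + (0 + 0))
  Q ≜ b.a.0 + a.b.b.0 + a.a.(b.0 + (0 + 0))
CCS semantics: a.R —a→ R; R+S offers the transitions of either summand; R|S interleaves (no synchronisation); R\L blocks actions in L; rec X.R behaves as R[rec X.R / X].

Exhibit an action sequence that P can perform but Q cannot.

LTS(P): 8 reachable states
  s0 = b.a.a.0 + a.b.b.0 + a.a.(b.0 + (0 + 0)) has moves —a→ s1, —a→ s2, —b→ s3
  s1 = a.(b.0 + (0 + 0)) has moves —a→ s4
  s2 = b.b.0 has moves —b→ s5
  s3 = a.a.0 has moves —a→ s6
  s4 = b.0 + (0 + 0) has moves —b→ s7
  s5 = b.0 has moves —b→ s7
  s6 = a.0 has moves —a→ s7
  s7 = 0 has moves ·
LTS(Q): 7 reachable states
  t0 = b.a.0 + a.b.b.0 + a.a.(b.0 + (0 + 0)) has moves —a→ t1, —a→ t2, —b→ t3
  t1 = a.(b.0 + (0 + 0)) has moves —a→ t4
  t2 = b.b.0 has moves —b→ t5
  t3 = a.0 has moves —a→ t6
  t4 = b.0 + (0 + 0) has moves —b→ t6
  t5 = b.0 has moves —b→ t6
  t6 = 0 has moves ·
Trace ⟨baa⟩ through P, begin at {s0}:
  after b @ step 1: {s3}
  after a @ step 2: {s6}
  after a @ step 3: {s7}
  ✓ P
Trace ⟨baa⟩ through Q, begin at {t0}:
  after b @ step 1: {t3}
  after a @ step 2: {t6}
  after a @ step 3: no successor for Q

baa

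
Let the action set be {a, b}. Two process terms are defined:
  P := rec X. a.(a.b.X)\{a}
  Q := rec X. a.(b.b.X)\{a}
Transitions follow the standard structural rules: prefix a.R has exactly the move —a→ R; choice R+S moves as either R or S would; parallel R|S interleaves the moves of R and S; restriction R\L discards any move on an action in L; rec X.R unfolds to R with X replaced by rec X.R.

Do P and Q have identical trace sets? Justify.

NO — witness ⟨ab⟩

Reachable graph of P (2 states):
  p0 = rec X. a.(a.b.X)\{a} → =a=> p1
  p1 = (a.b.(rec X. a.(a.b.X)\{a}))\{a} → (no moves)
Reachable graph of Q (4 states):
  q0 = rec X. a.(b.b.X)\{a} → =a=> q1
  q1 = (b.b.(rec X. a.(b.b.X)\{a}))\{a} → =b=> q2
  q2 = (b.(rec X. a.(b.b.X)\{a}))\{a} → =b=> q3
  q3 = (rec X. a.(b.b.X)\{a})\{a} → (no moves)
Run σ = ⟨ab⟩ on Q: start {q0}
  after a @ step 1: {q1}
  after b @ step 2: {q2}
  — Q admits the full trace.
Run σ = ⟨ab⟩ on P: start {p0}
  after a @ step 1: {p1}
  after b @ step 2: no successor for P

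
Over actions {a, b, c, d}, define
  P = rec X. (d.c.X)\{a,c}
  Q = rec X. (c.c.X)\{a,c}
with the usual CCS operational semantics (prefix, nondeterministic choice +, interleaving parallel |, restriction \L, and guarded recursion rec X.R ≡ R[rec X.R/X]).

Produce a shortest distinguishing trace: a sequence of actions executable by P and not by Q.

Reachable graph of P (2 states):
  p0 = rec X. (d.c.X)\{a,c} ⊢ --d--▸ p1
  p1 = (c.(rec X. (d.c.X)\{a,c}))\{a,c} ⊢ (no moves)
Reachable graph of Q (1 states):
  q0 = rec X. (c.c.X)\{a,c} ⊢ (no moves)
Run σ = ⟨d⟩ on P: start {p0}
  step 1 (d): {p1}
  — P admits the full trace.
Run σ = ⟨d⟩ on Q: start {q0}
  step 1 (d): ∅ (Q stuck)

d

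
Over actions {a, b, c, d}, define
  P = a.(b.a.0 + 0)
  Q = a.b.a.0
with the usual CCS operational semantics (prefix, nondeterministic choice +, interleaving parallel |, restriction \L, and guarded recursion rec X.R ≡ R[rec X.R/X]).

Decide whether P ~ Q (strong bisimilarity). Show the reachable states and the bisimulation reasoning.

Reachable graph of P (4 states):
  m0 = a.(b.a.0 + 0) | ··a··> m1
  m1 = b.a.0 + 0 | ··b··> m2
  m2 = a.0 | ··a··> m3
  m3 = 0 | ·
Reachable graph of Q (4 states):
  n0 = a.b.a.0 | ··a··> n1
  n1 = b.a.0 | ··b··> n2
  n2 = a.0 | ··a··> n3
  n3 = 0 | ·
Bisimilarity quotient blocks:
  B0 = {m0, n0}
  B1 = {m1, n1}
  B2 = {m2, n2}
  B3 = {m3, n3}
m0 ∈ B0, n0 ∈ B0 → same block

bisimilar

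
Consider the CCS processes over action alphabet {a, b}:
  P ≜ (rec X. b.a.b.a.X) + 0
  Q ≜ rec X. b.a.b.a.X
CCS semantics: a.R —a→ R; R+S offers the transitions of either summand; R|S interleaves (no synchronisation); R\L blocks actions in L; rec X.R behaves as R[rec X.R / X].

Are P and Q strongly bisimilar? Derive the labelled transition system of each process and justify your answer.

Reachable graph of P (5 states):
  s0 = (rec X. b.a.b.a.X) + 0 :: -b-> s1
  s1 = a.b.a.(rec X. b.a.b.a.X) :: -a-> s2
  s2 = b.a.(rec X. b.a.b.a.X) :: -b-> s3
  s3 = a.(rec X. b.a.b.a.X) :: -a-> s4
  s4 = rec X. b.a.b.a.X :: -b-> s1
Reachable graph of Q (4 states):
  t0 = rec X. b.a.b.a.X :: -b-> t1
  t1 = a.b.a.(rec X. b.a.b.a.X) :: -a-> t2
  t2 = b.a.(rec X. b.a.b.a.X) :: -b-> t3
  t3 = a.(rec X. b.a.b.a.X) :: -a-> t0
Bisimilarity quotient blocks:
  B0 = {s0, s2, s4, t0, t2}
  B1 = {s1, s3, t1, t3}
s0 ∈ B0, t0 ∈ B0 → same block

YES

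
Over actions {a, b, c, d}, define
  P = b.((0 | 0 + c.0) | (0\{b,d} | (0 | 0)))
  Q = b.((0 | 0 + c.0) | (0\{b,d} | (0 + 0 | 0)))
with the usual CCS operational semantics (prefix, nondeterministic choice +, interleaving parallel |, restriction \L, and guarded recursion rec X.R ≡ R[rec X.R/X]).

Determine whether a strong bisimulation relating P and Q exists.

Reachable graph of P (3 states):
  u0 = b.((0 | 0 + c.0) | (0\{b,d} | (0 | 0))) | ··b··> u1
  u1 = (0 | 0 + c.0) | (0\{b,d} | (0 | 0)) | ··c··> u2
  u2 = 0 | (0\{b,d} | (0 | 0)) | stopped
Reachable graph of Q (3 states):
  v0 = b.((0 | 0 + c.0) | (0\{b,d} | (0 + 0 | 0))) | ··b··> v1
  v1 = (0 | 0 + c.0) | (0\{b,d} | (0 + 0 | 0)) | ··c··> v2
  v2 = 0 | (0\{b,d} | (0 + 0 | 0)) | stopped
Partition-refinement fixed point:
  B0 = {u0, v0}
  B1 = {u1, v1}
  B2 = {u2, v2}
u0 ∈ B0, v0 ∈ B0 → same block

bisimilar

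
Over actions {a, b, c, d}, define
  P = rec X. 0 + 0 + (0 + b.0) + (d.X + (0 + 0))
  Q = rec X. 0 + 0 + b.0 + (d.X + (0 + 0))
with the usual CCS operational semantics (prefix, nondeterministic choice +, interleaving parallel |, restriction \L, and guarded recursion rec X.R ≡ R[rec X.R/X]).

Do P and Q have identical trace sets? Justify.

Reachable graph of P (2 states):
  m0 = rec X. 0 + 0 + (0 + b.0) + (d.X + (0 + 0)) has moves —b→ m1, —d→ m0
  m1 = 0 has moves (no moves)
Reachable graph of Q (2 states):
  n0 = rec X. 0 + 0 + b.0 + (d.X + (0 + 0)) has moves —b→ n1, —d→ n0
  n1 = 0 has moves (no moves)
Coarsest stable partition (strong bisimilarity classes):
  B0 = {m0, n0}
  B1 = {m1, n1}
m0 ∈ B0, n0 ∈ B0 → same block
Bisimilar ⇒ trace-equivalent.

YES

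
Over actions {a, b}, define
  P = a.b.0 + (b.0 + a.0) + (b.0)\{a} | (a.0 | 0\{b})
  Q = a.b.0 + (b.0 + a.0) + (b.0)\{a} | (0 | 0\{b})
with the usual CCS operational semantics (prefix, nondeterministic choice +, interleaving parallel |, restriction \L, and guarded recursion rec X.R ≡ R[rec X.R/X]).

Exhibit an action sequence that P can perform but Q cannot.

Reachable graph of P (6 states):
  s0 = a.b.0 + (b.0 + a.0) + (b.0)\{a} | (a.0 | 0\{b}) has moves -a-> s1, -a-> s2, -a-> s3, -b-> s2, -b-> s4
  s1 = (b.0)\{a} | (0 | 0\{b}) has moves -b-> s5
  s2 = 0 has moves ·
  s3 = b.0 has moves -b-> s2
  s4 = 0\{a} | (a.0 | 0\{b}) has moves -a-> s5
  s5 = 0\{a} | (0 | 0\{b}) has moves ·
Reachable graph of Q (4 states):
  t0 = a.b.0 + (b.0 + a.0) + (b.0)\{a} | (0 | 0\{b}) has moves -a-> t1, -a-> t2, -b-> t1, -b-> t3
  t1 = 0 has moves ·
  t2 = b.0 has moves -b-> t1
  t3 = 0\{a} | (0 | 0\{b}) has moves ·
Trace ⟨ba⟩ through P, begin at {s0}:
  [1] b ⇒ {s2, s4}
  [2] a ⇒ {s5}
  — P admits the full trace.
Trace ⟨ba⟩ through Q, begin at {t0}:
  [1] b ⇒ {t1, t3}
  [2] a ⇒ ∅  — Q cannot continue

ba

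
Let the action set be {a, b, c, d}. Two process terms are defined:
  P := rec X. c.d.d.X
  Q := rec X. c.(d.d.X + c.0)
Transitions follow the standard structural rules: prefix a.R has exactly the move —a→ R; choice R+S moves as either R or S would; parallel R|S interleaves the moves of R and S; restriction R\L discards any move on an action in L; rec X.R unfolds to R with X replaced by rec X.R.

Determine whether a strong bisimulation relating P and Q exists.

LTS(P): 3 reachable states
  p0 = rec X. c.d.d.X ⊢ -c-> p1
  p1 = d.d.(rec X. c.d.d.X) ⊢ -d-> p2
  p2 = d.(rec X. c.d.d.X) ⊢ -d-> p0
LTS(Q): 4 reachable states
  q0 = rec X. c.(d.d.X + c.0) ⊢ -c-> q1
  q1 = d.d.(rec X. c.(d.d.X + c.0)) + c.0 ⊢ -c-> q2, -d-> q3
  q2 = 0 ⊢ ·
  q3 = d.(rec X. c.(d.d.X + c.0)) ⊢ -d-> q0
Partition-refinement fixed point:
  B0 = {p0}
  B1 = {p1}
  B2 = {p2}
  B3 = {q0}
  B4 = {q1}
  B5 = {q3}
  B6 = {q2}
p0 ∈ B0, q0 ∈ B3 → different blocks

not bisimilar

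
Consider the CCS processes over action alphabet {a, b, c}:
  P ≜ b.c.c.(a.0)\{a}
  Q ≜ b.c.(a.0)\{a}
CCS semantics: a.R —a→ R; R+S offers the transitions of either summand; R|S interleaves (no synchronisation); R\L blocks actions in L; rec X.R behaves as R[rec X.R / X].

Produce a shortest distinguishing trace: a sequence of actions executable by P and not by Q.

bcc

Reachable graph of P (4 states):
  m0 = b.c.c.(a.0)\{a} :: -b-> m1
  m1 = c.c.(a.0)\{a} :: -c-> m2
  m2 = c.(a.0)\{a} :: -c-> m3
  m3 = (a.0)\{a} :: ∅
Reachable graph of Q (3 states):
  n0 = b.c.(a.0)\{a} :: -b-> n1
  n1 = c.(a.0)\{a} :: -c-> n2
  n2 = (a.0)\{a} :: ∅
Trace ⟨bcc⟩ through P, begin at {m0}:
  [1] b ⇒ {m1}
  [2] c ⇒ {m2}
  [3] c ⇒ {m3}
  — P admits the full trace.
Trace ⟨bcc⟩ through Q, begin at {n0}:
  [1] b ⇒ {n1}
  [2] c ⇒ {n2}
  [3] c ⇒ ∅  — Q cannot continue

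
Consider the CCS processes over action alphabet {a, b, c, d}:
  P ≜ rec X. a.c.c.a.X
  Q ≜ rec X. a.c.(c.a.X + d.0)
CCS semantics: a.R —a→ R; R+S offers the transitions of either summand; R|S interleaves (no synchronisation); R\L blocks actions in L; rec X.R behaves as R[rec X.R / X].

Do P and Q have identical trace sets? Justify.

traces(P) ≠ traces(Q) — witness ⟨acd⟩

P's transition system — 4 states:
  s0 = rec X. a.c.c.a.X has moves —a→ s1
  s1 = c.c.a.(rec X. a.c.c.a.X) has moves —c→ s2
  s2 = c.a.(rec X. a.c.c.a.X) has moves —c→ s3
  s3 = a.(rec X. a.c.c.a.X) has moves —a→ s0
Q's transition system — 5 states:
  t0 = rec X. a.c.(c.a.X + d.0) has moves —a→ t1
  t1 = c.(c.a.(rec X. a.c.(c.a.X + d.0)) + d.0) has moves —c→ t2
  t2 = c.a.(rec X. a.c.(c.a.X + d.0)) + d.0 has moves —c→ t3, —d→ t4
  t3 = a.(rec X. a.c.(c.a.X + d.0)) has moves —a→ t0
  t4 = 0 has moves (no moves)
Trace ⟨acd⟩ through Q, begin at {t0}:
  after a @ step 1: {t1}
  after c @ step 2: {t2}
  after d @ step 3: {t4}
  — Q admits the full trace.
Trace ⟨acd⟩ through P, begin at {s0}:
  after a @ step 1: {s1}
  after c @ step 2: {s2}
  after d @ step 3: no successor for P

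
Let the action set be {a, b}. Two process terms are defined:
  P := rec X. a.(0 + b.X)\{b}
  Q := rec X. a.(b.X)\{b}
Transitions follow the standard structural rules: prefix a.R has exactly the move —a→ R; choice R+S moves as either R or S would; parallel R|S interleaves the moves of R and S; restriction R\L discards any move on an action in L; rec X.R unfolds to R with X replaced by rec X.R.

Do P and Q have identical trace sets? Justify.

YES

P's transition system — 2 states:
  s0 = rec X. a.(0 + b.X)\{b} → -a-> s1
  s1 = (0 + b.(rec X. a.(0 + b.X)\{b}))\{b} → (no moves)
Q's transition system — 2 states:
  t0 = rec X. a.(b.X)\{b} → -a-> t1
  t1 = (b.(rec X. a.(b.X)\{b}))\{b} → (no moves)
Coarsest stable partition (strong bisimilarity classes):
  B0 = {s0, t0}
  B1 = {s1, t1}
s0 ∈ B0, t0 ∈ B0 → same block
Bisimilar ⇒ trace-equivalent.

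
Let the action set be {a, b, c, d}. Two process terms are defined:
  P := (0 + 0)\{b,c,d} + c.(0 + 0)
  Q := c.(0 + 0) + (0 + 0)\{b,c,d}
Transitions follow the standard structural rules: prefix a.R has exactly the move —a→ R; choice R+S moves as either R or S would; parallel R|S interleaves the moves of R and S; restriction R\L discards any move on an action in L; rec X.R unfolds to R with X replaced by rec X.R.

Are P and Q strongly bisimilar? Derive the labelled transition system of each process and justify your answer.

Reachable graph of P (2 states):
  p0 = (0 + 0)\{b,c,d} + c.(0 + 0) → —c→ p1
  p1 = 0 + 0 → stopped
Reachable graph of Q (2 states):
  q0 = c.(0 + 0) + (0 + 0)\{b,c,d} → —c→ q1
  q1 = 0 + 0 → stopped
Bisimilarity quotient blocks:
  B0 = {p0, q0}
  B1 = {p1, q1}
p0 ∈ B0, q0 ∈ B0 → same block

bisimilar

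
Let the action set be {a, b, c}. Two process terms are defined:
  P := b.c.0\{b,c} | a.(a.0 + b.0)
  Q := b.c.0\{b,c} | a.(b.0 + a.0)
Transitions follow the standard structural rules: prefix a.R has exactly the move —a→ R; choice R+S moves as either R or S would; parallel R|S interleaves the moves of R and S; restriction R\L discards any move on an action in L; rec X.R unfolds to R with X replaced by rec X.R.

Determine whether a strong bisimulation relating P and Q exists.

LTS(P): 9 reachable states
  m0 = b.c.0\{b,c} | a.(a.0 + b.0) → —a→ m1, —b→ m2
  m1 = b.c.0\{b,c} | (a.0 + b.0) → —a→ m3, —b→ m3, —b→ m4
  m2 = c.0\{b,c} | a.(a.0 + b.0) → —a→ m4, —c→ m5
  m3 = b.c.0\{b,c} | 0 → —b→ m6
  m4 = c.0\{b,c} | (a.0 + b.0) → —a→ m6, —b→ m6, —c→ m7
  m5 = 0\{b,c} | a.(a.0 + b.0) → —a→ m7
  m6 = c.0\{b,c} | 0 → —c→ m8
  m7 = 0\{b,c} | (a.0 + b.0) → —a→ m8, —b→ m8
  m8 = 0\{b,c} | 0 → (no moves)
LTS(Q): 9 reachable states
  n0 = b.c.0\{b,c} | a.(b.0 + a.0) → —a→ n1, —b→ n2
  n1 = b.c.0\{b,c} | (b.0 + a.0) → —a→ n3, —b→ n3, —b→ n4
  n2 = c.0\{b,c} | a.(b.0 + a.0) → —a→ n4, —c→ n5
  n3 = b.c.0\{b,c} | 0 → —b→ n6
  n4 = c.0\{b,c} | (b.0 + a.0) → —a→ n6, —b→ n6, —c→ n7
  n5 = 0\{b,c} | a.(b.0 + a.0) → —a→ n7
  n6 = c.0\{b,c} | 0 → —c→ n8
  n7 = 0\{b,c} | (b.0 + a.0) → —a→ n8, —b→ n8
  n8 = 0\{b,c} | 0 → (no moves)
Bisimilarity quotient blocks:
  B0 = {m0, n0}
  B1 = {m1, n1}
  B2 = {m3, n3}
  B3 = {m6, n6}
  B4 = {m8, n8}
  B5 = {m4, n4}
  B6 = {m7, n7}
  B7 = {m2, n2}
  B8 = {m5, n5}
m0 ∈ B0, n0 ∈ B0 → same block

YES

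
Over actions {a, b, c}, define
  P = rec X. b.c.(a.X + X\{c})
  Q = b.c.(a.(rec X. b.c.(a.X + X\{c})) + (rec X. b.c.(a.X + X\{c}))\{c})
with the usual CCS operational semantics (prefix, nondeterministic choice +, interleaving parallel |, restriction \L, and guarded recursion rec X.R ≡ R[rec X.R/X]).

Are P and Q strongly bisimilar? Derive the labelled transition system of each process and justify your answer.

Reachable graph of P (4 states):
  p0 = rec X. b.c.(a.X + X\{c}) → —b→ p1
  p1 = c.(a.(rec X. b.c.(a.X + X\{c})) + (rec X. b.c.(a.X + X\{c}))\{c}) → —c→ p2
  p2 = a.(rec X. b.c.(a.X + X\{c})) + (rec X. b.c.(a.X + X\{c}))\{c} → —a→ p0, —b→ p3
  p3 = (c.(a.(rec X. b.c.(a.X + X\{c})) + (rec X. b.c.(a.X + X\{c}))\{c}))\{c} → stopped
Reachable graph of Q (5 states):
  q0 = b.c.(a.(rec X. b.c.(a.X + X\{c})) + (rec X. b.c.(a.X + X\{c}))\{c}) → —b→ q1
  q1 = c.(a.(rec X. b.c.(a.X + X\{c})) + (rec X. b.c.(a.X + X\{c}))\{c}) → —c→ q2
  q2 = a.(rec X. b.c.(a.X + X\{c})) + (rec X. b.c.(a.X + X\{c}))\{c} → —a→ q3, —b→ q4
  q3 = rec X. b.c.(a.X + X\{c}) → —b→ q1
  q4 = (c.(a.(rec X. b.c.(a.X + X\{c})) + (rec X. b.c.(a.X + X\{c}))\{c}))\{c} → stopped
Bisimilarity quotient blocks:
  B0 = {p0, q0, q3}
  B1 = {p1, q1}
  B2 = {p2, q2}
  B3 = {p3, q4}
p0 ∈ B0, q0 ∈ B0 → same block

P ~ Q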